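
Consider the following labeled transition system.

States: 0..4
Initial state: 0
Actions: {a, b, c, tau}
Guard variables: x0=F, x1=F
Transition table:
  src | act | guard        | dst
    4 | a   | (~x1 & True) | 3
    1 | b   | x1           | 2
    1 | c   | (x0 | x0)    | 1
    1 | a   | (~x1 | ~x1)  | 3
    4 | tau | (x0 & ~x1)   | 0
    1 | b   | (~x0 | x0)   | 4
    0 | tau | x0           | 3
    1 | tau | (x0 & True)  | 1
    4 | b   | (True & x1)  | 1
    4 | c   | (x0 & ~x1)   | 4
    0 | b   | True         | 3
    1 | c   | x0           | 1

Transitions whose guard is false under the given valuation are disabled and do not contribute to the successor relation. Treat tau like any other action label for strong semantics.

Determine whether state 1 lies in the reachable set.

Guard filter leaves 4 enabled edge(s).
L0 = {0}
L1 = {3}  total {0,3}
R = {0,3}

Answer: UNREACHABLE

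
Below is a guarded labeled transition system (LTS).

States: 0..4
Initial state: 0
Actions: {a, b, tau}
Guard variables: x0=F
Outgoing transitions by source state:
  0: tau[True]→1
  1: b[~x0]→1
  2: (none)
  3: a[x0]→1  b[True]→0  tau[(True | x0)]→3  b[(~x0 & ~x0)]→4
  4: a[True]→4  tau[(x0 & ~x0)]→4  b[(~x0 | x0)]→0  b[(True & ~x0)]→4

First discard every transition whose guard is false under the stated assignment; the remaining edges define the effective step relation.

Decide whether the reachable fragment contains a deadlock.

Answer: DEADLOCK-FREE

Analysis:
R = {0,1}
  0: tau→1  [1 out]
  1: b→1  [1 out]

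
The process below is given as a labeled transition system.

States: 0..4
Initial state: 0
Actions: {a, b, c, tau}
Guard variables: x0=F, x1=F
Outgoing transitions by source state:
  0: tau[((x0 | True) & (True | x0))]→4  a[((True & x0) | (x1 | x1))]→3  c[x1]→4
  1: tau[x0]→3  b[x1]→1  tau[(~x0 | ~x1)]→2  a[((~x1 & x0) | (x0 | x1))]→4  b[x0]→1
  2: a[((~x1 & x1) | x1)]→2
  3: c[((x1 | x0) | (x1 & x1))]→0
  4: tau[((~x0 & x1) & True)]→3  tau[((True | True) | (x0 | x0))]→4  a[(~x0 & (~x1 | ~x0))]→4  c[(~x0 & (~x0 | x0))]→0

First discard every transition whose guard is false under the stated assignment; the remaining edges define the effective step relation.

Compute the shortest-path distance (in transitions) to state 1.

Answer: UNREACHABLE

Analysis:
Layered search for 1:
  L0 = {0}
  L1 = {4}
1 never appears.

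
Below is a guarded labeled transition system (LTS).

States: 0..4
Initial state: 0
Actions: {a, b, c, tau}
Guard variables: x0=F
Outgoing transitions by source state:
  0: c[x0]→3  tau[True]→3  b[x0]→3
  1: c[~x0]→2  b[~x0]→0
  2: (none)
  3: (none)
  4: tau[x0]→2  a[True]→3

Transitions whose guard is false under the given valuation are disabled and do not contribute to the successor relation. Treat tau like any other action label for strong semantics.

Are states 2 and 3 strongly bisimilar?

Answer: BISIMILAR

Trace:
Compute ~ classes (split until stable):
  round 0: {{0,1,2,3,4}}
  round 1: {{0},{1},{2,3},{4}}
stable after 2 split(s): 4 block(s)
class of 2: {2,3}; class of 3: {2,3}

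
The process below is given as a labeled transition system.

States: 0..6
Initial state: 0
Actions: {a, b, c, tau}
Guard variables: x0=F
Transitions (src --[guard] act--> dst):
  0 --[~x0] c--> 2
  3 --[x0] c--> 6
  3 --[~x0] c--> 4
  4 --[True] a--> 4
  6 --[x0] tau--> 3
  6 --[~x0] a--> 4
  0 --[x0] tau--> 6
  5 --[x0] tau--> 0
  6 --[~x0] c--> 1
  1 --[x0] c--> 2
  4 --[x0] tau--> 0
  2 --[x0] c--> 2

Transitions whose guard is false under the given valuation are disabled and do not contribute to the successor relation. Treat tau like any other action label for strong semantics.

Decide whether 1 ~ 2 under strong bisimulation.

Compute ~ classes (split until stable):
  P[0] = {{0,1,2,3,4,5,6}}
  P[1] = {{0,3},{1,2,5},{4},{6}}
  P[2] = {{0},{1,2,5},{3},{4},{6}}
stable after 3 split(s): 5 block(s)
class of 1: {1,2,5}; class of 2: {1,2,5}

Answer: BISIMILAR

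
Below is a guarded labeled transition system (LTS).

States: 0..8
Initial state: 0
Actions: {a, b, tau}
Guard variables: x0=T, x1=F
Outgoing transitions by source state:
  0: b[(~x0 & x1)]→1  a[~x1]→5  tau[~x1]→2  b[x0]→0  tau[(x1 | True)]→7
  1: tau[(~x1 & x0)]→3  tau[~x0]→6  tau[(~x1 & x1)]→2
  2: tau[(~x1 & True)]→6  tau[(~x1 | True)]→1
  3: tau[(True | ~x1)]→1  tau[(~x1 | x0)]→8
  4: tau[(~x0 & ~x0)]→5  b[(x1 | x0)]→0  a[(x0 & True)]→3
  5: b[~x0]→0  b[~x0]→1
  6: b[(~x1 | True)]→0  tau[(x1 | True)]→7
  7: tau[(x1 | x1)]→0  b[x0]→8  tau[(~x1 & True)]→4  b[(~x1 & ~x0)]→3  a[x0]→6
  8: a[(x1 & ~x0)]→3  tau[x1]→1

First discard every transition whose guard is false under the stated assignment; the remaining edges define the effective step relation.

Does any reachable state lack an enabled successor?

R = {0,1,2,3,4,5,6,7,8}
  0: a→5  b→0  tau→2  tau→7  [4 out]
  1: tau→3  [1 out]
  2: tau→1  tau→6  [2 out]
  3: tau→1  tau→8  [2 out]
  4: a→3  b→0  [2 out]
  5: ∅  [STUCK]
  6: b→0  tau→7  [2 out]
  7: a→6  b→8  tau→4  [3 out]
  8: ∅  [STUCK]
witness 5: a

Answer: DEADLOCK at state 5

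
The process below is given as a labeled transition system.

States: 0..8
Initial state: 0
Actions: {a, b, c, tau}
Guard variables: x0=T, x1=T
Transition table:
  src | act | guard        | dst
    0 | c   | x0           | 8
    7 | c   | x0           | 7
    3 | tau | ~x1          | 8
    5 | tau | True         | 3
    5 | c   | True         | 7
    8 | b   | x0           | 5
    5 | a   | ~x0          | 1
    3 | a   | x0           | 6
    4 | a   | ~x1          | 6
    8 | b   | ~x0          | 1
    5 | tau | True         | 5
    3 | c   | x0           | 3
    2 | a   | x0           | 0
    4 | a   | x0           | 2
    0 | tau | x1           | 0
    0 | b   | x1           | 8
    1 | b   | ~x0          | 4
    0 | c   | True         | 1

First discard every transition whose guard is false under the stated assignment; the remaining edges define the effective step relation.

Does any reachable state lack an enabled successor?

Reachable = {0,1,3,5,6,7,8}
  0: b→8  c→1  c→8  tau→0  [deg 4]
  1: ∅  [deadlock]
  3: a→6  c→3  [deg 2]
  5: c→7  tau→3  tau→5  [deg 3]
  6: ∅  [deadlock]
  7: c→7  [deg 1]
  8: b→5  [deg 1]
trace reaching 1: c

Answer: DEADLOCK at state 1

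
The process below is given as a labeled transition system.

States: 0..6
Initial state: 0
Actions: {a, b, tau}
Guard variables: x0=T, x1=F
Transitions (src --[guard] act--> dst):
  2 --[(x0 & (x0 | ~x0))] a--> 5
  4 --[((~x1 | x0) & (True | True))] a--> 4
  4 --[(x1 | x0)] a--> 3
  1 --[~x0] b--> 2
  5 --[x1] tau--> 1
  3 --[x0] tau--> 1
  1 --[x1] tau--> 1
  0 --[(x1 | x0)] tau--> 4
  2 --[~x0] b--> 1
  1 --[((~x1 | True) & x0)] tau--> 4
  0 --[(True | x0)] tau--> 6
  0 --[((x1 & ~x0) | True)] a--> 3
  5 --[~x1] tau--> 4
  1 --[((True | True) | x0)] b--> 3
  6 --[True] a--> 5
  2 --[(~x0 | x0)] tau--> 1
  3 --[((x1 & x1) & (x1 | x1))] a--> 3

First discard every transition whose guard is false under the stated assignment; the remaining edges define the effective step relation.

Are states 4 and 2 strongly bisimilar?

Bisimulation quotient by refinement:
  π0 = {{0,1,2,3,4,5,6}}
  π1 = {{0,2},{1},{3,5},{4,6}}
  π2 = {{0},{1},{2},{3},{4},{5},{6}}
stable after 3 split(s): 7 block(s)
[4]={4}  [2]={2}

Answer: NOT BISIMILAR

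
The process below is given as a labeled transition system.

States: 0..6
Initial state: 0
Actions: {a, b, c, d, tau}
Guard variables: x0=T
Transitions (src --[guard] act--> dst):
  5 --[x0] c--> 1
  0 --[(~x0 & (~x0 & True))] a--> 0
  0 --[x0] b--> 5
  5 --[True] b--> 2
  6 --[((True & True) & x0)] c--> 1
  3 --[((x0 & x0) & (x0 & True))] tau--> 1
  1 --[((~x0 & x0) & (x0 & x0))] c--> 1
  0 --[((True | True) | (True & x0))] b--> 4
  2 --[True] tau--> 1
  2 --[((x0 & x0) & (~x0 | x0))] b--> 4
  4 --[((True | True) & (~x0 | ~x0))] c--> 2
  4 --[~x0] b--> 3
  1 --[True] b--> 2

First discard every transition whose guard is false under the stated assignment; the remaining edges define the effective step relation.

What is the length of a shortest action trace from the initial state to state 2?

Breadth-first toward 2:
  depth 0: {0}
  depth 1: {4,5}
  depth 2: {1,2}
depth(2)=2, e.g. b·b

Answer: 2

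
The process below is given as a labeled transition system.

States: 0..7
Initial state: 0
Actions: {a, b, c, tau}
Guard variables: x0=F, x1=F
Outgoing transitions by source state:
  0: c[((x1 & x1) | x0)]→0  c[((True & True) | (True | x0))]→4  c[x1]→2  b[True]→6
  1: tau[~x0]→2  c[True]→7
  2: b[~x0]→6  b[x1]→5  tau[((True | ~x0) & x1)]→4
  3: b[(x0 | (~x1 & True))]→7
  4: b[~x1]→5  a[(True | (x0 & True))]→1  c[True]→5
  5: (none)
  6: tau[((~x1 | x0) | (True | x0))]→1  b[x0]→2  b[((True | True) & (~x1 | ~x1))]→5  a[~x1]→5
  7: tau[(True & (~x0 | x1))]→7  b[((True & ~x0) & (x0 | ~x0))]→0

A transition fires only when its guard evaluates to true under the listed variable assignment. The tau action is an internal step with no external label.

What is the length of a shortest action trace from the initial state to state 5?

Answer: 2

Trace:
Layered search for 5:
  L0 = {0}
  L1 = {4,6}
  L2 = {1,5}
first hit 5 at d=2 via b·a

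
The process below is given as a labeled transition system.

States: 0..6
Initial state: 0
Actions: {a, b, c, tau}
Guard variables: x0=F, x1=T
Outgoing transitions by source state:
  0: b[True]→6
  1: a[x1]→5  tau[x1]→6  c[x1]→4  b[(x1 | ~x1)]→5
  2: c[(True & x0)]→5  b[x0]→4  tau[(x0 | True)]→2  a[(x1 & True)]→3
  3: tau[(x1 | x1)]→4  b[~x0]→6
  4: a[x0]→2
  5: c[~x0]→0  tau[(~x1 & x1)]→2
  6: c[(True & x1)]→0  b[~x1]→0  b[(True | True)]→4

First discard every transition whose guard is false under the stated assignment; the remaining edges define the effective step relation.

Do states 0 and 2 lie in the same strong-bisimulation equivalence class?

Answer: NOT BISIMILAR

Analysis:
Refine partition for ~:
  round 0: {{0,1,2,3,4,5,6}}
  round 1: {{0},{1},{2},{3},{4},{5},{6}}
Fixed point at round 2; 7 class(es).
0∈{0}, 2∈{2}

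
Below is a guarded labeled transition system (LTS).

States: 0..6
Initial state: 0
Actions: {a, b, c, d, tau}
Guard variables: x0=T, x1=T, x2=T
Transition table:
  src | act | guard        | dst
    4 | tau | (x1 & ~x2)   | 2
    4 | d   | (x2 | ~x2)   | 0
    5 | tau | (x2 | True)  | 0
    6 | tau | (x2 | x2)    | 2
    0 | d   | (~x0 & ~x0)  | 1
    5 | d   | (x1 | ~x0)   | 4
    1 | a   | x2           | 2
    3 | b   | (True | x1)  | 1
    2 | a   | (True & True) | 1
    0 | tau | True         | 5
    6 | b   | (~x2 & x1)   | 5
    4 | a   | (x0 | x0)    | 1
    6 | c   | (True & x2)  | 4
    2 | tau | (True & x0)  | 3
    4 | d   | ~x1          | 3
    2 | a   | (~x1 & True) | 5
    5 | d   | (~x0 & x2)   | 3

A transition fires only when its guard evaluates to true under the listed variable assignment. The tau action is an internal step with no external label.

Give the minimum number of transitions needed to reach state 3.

Layered search for 3:
  Layer 0: {0}
  Layer 1: {5}
  Layer 2: {4}
  Layer 3: {1}
  Layer 4: {2}
  Layer 5: {3}
depth(3)=5, e.g. tau·d·a·a·tau

Answer: 5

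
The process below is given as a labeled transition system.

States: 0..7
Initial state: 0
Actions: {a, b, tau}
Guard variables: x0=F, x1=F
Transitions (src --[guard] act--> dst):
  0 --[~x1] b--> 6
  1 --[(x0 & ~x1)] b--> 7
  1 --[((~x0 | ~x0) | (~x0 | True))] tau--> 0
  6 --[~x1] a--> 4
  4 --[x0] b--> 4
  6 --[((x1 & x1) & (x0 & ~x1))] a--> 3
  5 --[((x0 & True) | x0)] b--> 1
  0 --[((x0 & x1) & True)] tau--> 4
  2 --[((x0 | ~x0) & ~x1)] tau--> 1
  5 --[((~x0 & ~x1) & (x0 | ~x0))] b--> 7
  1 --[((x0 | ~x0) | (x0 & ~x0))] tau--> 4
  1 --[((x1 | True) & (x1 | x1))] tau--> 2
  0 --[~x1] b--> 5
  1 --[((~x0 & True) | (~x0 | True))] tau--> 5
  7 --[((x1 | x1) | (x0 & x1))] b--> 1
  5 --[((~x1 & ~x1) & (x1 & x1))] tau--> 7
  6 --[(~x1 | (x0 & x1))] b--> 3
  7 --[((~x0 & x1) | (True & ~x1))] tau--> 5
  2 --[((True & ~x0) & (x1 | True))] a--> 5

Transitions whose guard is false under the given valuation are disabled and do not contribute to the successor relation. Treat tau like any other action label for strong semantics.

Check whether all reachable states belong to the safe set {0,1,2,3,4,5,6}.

Inv-set: {0,1,2,3,4,5,6}
R = {0,3,4,5,6,7}
  0: ✓
  3: ✓
  4: ✓
  5: ✓
  6: ✓
  7: outside
counterexample path to 7: b·b

Answer: INVARIANT VIOLATED at state 7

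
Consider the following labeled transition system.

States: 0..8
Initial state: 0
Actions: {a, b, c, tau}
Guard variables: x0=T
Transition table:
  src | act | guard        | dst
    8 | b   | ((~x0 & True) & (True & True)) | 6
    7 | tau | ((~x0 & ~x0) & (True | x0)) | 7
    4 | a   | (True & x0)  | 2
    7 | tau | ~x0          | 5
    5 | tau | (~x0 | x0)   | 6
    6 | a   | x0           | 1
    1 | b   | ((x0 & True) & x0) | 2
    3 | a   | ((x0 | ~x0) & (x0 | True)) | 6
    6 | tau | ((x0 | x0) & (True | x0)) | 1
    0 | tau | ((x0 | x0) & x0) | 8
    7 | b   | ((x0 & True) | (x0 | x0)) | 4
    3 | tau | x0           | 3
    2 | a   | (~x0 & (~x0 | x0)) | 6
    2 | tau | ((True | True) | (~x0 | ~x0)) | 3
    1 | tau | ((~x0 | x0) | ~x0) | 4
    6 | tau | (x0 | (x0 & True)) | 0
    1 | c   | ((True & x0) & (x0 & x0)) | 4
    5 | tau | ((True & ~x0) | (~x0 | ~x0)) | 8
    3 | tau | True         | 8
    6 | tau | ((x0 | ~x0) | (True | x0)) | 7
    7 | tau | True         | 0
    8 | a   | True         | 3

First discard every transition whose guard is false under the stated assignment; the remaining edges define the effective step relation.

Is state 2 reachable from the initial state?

Guard filter leaves 17 enabled edge(s).
depth 0: {0}
depth 1: {8}  now seen {0,8}
depth 2: {3}  now seen {0,3,8}
depth 3: {6}  now seen {0,3,6,8}
depth 4: {1,7}  now seen {0,1,3,6,7,8}
depth 5: {2,4}  now seen {0,1,2,3,4,6,7,8}
Reach set: {0,1,2,3,4,6,7,8}
Path to 2: tau·a·a·a·b

Answer: REACHABLE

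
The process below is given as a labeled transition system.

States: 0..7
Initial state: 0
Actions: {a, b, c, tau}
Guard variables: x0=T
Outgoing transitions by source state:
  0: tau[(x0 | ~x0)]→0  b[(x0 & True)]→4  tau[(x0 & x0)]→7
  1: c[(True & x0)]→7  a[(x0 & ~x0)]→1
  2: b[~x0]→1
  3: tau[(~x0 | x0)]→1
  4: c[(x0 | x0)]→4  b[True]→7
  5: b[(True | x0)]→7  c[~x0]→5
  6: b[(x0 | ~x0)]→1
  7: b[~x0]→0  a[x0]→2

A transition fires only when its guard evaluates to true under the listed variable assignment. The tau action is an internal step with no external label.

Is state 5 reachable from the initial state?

After dropping false guards: 10 live edges.
L0 = {0}
L1 = {4,7}  now seen {0,4,7}
L2 = {2}  now seen {0,2,4,7}
Reach set: {0,2,4,7}

Answer: UNREACHABLE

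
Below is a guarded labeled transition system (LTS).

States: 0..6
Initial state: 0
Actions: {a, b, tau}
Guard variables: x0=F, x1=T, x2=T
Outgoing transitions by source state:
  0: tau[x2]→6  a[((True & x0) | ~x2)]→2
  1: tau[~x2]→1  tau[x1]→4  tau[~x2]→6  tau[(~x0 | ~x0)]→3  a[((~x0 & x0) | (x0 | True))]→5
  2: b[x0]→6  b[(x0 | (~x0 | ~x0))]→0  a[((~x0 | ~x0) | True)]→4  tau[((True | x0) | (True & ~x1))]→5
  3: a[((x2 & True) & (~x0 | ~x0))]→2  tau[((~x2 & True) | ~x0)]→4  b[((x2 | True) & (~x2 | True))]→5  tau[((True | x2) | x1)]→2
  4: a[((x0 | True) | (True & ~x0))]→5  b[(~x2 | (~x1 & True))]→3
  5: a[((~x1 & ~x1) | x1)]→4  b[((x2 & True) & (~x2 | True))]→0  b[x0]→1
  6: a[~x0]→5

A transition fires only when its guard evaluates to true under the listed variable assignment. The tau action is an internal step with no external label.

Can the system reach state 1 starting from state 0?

Answer: UNREACHABLE

Working:
Guard filter leaves 15 enabled edge(s).
depth 0: {0}
depth 1: {6}  now seen {0,6}
depth 2: {5}  now seen {0,5,6}
depth 3: {4}  now seen {0,4,5,6}
Reachable = {0,4,5,6}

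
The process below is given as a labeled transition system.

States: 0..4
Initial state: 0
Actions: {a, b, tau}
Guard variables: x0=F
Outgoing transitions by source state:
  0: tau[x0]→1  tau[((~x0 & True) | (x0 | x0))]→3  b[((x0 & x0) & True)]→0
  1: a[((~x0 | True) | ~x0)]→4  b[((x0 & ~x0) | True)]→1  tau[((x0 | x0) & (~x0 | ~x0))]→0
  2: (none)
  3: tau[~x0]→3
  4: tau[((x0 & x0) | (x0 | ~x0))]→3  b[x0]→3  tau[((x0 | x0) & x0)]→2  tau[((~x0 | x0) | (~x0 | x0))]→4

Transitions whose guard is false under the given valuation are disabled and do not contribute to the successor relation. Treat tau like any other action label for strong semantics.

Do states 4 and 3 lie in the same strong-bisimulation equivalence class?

Answer: BISIMILAR

Trace:
Refine partition for ~:
  P[0] = {{0,1,2,3,4}}
  P[1] = {{0,3,4},{1},{2}}
stable after 2 split(s): 3 block(s)
4∈{0,3,4}, 3∈{0,3,4}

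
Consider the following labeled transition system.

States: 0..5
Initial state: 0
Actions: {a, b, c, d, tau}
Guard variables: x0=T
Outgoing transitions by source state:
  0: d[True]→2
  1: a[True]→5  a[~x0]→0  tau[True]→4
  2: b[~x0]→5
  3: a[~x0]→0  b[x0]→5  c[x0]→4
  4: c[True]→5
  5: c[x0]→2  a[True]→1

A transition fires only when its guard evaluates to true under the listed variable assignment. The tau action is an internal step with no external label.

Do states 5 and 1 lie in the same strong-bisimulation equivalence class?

Answer: NOT BISIMILAR

Working:
Refine partition for ~:
  round 0: {{0,1,2,3,4,5}}
  round 1: {{0},{1},{2},{3},{4},{5}}
stable after 2 split(s): 6 block(s)
5∈{5}, 1∈{1}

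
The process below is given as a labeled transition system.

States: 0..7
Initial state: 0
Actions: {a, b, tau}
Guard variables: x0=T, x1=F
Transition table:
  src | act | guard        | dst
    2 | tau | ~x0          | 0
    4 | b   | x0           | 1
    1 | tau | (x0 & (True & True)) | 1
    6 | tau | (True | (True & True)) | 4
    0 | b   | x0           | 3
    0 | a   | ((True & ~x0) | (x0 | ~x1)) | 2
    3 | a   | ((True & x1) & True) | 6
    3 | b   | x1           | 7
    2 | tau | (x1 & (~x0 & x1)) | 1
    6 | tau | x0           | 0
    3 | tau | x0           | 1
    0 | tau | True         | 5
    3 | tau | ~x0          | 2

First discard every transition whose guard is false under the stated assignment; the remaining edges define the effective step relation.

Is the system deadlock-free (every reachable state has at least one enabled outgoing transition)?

Answer: DEADLOCK at state 2

Analysis:
R = {0,1,2,3,5}
  0: a→2  b→3  tau→5  [3 exit(s)]
  1: tau→1  [1 exit(s)]
  2: ∅  [deadlock]
  3: tau→1  [1 exit(s)]
  5: ∅  [deadlock]
Path to 2: a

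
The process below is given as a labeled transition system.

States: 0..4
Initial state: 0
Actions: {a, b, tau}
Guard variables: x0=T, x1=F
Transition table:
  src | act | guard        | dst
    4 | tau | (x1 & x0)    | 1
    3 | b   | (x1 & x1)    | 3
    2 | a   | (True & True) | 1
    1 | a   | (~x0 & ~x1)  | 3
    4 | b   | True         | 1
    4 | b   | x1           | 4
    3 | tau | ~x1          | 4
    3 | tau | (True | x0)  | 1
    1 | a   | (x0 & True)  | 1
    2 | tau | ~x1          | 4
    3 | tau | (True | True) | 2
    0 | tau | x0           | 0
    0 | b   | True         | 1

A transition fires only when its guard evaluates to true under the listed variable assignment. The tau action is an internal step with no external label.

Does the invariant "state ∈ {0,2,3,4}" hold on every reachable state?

Answer: INVARIANT VIOLATED at state 1

Working:
Safe = {0,2,3,4}
Reach set: {0,1}
  0: ok
  1: outside
reach 1 via b — violates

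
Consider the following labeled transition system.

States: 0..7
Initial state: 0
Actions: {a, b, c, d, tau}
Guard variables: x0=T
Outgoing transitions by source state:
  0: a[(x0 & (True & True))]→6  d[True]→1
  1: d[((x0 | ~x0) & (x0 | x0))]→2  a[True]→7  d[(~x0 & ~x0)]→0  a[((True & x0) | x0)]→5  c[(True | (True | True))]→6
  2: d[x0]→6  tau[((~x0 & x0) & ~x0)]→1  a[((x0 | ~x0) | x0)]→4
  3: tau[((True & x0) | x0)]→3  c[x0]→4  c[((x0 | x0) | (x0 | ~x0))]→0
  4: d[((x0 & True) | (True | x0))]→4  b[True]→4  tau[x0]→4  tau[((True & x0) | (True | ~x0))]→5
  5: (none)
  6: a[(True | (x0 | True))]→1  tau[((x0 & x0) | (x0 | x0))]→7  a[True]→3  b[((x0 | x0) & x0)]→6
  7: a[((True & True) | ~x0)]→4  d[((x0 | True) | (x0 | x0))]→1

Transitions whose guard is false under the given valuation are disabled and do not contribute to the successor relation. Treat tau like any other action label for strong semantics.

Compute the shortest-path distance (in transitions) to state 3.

Layered search for 3:
  L0 = {0}
  L1 = {1,6}
  L2 = {2,3,5,7}
3 enters at depth 2; path a·a

Answer: 2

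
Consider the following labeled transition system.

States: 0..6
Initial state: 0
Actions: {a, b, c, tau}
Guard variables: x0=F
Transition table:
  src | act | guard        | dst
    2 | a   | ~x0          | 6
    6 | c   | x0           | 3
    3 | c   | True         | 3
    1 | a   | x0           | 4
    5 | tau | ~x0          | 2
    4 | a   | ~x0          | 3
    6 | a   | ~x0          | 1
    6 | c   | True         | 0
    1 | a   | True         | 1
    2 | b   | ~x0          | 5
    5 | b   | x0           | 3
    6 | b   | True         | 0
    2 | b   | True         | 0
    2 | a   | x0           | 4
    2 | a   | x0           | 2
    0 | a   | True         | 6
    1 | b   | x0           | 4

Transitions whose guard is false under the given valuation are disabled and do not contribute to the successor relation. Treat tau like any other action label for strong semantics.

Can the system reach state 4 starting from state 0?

11 transition(s) survive guard evaluation.
depth 0: {0}
depth 1: {6}  cumulative {0,6}
depth 2: {1}  cumulative {0,1,6}
Reachable = {0,1,6}

Answer: UNREACHABLE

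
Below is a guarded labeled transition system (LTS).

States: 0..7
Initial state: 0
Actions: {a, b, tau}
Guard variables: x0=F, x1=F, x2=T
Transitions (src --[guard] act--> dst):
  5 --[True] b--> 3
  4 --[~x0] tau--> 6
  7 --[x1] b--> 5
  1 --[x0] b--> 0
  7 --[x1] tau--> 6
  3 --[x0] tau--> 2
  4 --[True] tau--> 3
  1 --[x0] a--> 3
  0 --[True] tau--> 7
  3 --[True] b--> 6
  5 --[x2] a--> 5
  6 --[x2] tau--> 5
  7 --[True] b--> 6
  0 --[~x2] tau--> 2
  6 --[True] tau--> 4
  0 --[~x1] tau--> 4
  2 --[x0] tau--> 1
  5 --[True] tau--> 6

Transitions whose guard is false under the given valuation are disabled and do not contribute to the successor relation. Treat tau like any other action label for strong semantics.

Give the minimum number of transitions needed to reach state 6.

Answer: 2

Trace:
Layered search for 6:
  Layer 0: {0}
  Layer 1: {4,7}
  Layer 2: {3,6}
depth(6)=2, e.g. tau·tau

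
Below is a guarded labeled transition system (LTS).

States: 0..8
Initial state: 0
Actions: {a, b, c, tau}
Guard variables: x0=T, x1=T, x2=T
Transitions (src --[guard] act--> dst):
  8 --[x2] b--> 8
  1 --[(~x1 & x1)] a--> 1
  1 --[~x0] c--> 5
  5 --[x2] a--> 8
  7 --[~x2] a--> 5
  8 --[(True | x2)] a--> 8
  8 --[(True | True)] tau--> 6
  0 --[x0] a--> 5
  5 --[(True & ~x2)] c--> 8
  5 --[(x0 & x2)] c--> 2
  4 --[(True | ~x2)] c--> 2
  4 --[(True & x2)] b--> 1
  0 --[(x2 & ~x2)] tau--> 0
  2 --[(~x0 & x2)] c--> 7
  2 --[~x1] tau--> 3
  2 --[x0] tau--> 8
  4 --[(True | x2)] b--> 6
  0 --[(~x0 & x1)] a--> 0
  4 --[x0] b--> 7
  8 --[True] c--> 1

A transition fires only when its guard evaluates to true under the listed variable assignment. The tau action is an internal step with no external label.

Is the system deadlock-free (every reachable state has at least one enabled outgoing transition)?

Answer: DEADLOCK at state 1

Trace:
Reach set: {0,1,2,5,6,8}
  0: a→5  [1 exit(s)]
  1: ∅  [STUCK]
  2: tau→8  [1 exit(s)]
  5: a→8  c→2  [2 exit(s)]
  6: ∅  [STUCK]
  8: a→8  b→8  c→1  tau→6  [4 exit(s)]
trace reaching 1: a·a·c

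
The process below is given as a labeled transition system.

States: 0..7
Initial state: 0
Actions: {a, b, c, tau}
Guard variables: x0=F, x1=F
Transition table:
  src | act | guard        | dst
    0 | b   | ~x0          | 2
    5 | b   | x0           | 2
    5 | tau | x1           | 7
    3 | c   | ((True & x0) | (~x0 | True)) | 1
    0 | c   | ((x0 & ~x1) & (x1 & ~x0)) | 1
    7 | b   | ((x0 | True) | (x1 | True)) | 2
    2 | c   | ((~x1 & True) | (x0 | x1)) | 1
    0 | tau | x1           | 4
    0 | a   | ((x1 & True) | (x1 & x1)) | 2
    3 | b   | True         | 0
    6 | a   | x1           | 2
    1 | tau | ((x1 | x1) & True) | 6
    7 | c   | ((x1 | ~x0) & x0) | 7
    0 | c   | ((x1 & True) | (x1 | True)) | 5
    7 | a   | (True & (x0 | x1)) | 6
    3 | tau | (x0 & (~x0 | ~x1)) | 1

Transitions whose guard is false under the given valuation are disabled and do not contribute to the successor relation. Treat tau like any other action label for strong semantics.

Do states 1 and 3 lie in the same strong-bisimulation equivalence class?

Refine partition for ~:
  π0 = {{0,1,2,3,4,5,6,7}}
  π1 = {{0,3},{1,4,5,6},{2},{7}}
  π2 = {{0},{1,4,5,6},{2},{3},{7}}
5 equivalence class(es) (converged in 3)
[1]={1,4,5,6}  [3]={3}

Answer: NOT BISIMILAR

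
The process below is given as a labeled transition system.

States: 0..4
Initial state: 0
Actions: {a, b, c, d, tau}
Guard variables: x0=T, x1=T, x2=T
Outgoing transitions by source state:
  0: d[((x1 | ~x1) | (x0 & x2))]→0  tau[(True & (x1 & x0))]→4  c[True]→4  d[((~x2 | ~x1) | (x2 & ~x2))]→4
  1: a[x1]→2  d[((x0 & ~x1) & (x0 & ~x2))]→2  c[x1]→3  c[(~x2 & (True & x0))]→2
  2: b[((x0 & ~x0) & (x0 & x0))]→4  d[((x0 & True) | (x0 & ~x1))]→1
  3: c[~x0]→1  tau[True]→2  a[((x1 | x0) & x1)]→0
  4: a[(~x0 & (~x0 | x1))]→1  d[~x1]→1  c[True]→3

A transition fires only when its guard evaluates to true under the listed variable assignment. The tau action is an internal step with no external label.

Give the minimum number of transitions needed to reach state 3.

Answer: 2

Working:
Layered search for 3:
  Layer 0: {0}
  Layer 1: {4}
  Layer 2: {3}
depth(3)=2, e.g. c·c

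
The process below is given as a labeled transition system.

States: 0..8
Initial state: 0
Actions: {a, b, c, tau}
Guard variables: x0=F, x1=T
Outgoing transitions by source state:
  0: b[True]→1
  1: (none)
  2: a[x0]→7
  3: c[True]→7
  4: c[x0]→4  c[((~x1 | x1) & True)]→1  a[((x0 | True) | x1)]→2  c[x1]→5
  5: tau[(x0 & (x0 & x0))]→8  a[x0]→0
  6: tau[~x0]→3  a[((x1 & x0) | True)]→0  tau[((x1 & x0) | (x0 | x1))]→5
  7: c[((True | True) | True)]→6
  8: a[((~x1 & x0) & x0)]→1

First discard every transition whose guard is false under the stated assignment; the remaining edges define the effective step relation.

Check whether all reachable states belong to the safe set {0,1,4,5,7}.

Answer: INVARIANT HOLDS

Analysis:
Inv-set: {0,1,4,5,7}
R = {0,1}
  0: safe
  1: safe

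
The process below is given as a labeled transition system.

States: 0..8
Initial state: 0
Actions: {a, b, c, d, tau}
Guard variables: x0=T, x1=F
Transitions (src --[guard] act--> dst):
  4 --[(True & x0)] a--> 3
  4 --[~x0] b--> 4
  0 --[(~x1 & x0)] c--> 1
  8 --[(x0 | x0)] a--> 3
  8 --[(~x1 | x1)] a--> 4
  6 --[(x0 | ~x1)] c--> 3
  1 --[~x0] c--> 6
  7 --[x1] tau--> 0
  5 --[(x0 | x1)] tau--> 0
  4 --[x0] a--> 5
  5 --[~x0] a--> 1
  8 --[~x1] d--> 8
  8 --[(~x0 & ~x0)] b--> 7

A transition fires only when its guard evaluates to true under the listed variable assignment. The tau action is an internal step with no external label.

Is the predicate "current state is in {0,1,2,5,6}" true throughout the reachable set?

Answer: INVARIANT HOLDS

Working:
Allowed set {0,1,2,5,6}
Reach set: {0,1}
  0: ✓
  1: ✓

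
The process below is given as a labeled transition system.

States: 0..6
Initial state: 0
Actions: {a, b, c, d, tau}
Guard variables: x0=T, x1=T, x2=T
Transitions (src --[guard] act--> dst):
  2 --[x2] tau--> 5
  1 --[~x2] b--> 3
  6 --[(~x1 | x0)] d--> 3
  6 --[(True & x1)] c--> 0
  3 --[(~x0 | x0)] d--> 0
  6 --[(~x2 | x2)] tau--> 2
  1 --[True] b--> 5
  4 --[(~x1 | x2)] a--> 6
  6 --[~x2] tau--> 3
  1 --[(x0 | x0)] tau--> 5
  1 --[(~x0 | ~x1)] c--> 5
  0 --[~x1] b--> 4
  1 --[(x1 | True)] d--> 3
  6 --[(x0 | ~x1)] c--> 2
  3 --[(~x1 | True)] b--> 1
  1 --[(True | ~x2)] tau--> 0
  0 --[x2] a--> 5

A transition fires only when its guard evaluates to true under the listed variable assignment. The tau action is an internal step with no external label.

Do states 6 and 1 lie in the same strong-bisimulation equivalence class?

Refine partition for ~:
  P[0] = {{0,1,2,3,4,5,6}}
  P[1] = {{0,4},{1},{2},{3},{5},{6}}
  P[2] = {{0},{1},{2},{3},{4},{5},{6}}
stable after 3 split(s): 7 block(s)
[6]={6}  [1]={1}

Answer: NOT BISIMILAR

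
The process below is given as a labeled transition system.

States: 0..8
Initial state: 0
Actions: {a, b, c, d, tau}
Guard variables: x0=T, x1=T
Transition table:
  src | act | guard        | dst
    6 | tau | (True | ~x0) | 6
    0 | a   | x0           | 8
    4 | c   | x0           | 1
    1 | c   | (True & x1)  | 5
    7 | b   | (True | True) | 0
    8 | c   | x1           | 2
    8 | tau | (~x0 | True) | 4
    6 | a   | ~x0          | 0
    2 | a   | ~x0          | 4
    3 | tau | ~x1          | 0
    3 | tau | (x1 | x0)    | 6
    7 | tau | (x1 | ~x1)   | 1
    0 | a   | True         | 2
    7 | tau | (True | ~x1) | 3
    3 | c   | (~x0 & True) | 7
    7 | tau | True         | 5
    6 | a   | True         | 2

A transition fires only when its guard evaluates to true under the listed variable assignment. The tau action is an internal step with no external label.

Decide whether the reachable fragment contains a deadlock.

Reachable = {0,1,2,4,5,8}
  0: a→2  a→8  [deg 2]
  1: c→5  [deg 1]
  2: ∅  [no exit]
  4: c→1  [deg 1]
  5: ∅  [no exit]
  8: c→2  tau→4  [deg 2]
Path to 2: a

Answer: DEADLOCK at state 2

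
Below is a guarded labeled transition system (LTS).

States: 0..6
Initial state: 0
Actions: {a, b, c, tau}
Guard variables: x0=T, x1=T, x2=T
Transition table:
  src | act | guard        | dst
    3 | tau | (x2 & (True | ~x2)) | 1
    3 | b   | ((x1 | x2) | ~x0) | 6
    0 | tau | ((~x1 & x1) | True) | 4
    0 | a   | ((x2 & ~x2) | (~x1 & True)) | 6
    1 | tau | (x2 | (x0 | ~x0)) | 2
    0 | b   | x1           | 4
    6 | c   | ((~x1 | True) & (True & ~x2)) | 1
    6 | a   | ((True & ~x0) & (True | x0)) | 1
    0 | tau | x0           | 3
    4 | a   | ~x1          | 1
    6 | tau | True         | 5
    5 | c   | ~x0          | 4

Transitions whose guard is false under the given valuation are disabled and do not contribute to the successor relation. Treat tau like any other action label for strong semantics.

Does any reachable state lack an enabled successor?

Answer: DEADLOCK at state 2

Analysis:
R = {0,1,2,3,4,5,6}
  0: b→4  tau→3  tau→4  [3 exit(s)]
  1: tau→2  [1 exit(s)]
  2: ∅  [STUCK]
  3: b→6  tau→1  [2 exit(s)]
  4: ∅  [STUCK]
  5: ∅  [STUCK]
  6: tau→5  [1 exit(s)]
witness 2: tau·tau·tau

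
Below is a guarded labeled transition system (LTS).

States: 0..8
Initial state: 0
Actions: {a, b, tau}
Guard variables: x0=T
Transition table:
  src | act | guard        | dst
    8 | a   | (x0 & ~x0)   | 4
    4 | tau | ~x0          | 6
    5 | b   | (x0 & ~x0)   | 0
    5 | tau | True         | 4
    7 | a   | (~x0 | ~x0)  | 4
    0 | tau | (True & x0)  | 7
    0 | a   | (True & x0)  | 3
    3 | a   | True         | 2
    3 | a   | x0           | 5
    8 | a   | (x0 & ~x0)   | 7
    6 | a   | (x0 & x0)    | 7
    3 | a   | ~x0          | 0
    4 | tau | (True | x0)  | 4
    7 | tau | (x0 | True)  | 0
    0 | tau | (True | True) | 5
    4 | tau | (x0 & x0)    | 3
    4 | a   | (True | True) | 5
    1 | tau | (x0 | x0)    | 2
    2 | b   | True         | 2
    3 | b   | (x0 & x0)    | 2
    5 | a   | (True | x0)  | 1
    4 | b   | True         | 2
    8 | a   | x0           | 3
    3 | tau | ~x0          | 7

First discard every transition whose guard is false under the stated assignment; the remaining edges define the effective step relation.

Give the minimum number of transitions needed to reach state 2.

Answer: 2

Analysis:
Breadth-first toward 2:
  Layer 0: {0}
  Layer 1: {3,5,7}
  Layer 2: {1,2,4}
first hit 2 at d=2 via a·a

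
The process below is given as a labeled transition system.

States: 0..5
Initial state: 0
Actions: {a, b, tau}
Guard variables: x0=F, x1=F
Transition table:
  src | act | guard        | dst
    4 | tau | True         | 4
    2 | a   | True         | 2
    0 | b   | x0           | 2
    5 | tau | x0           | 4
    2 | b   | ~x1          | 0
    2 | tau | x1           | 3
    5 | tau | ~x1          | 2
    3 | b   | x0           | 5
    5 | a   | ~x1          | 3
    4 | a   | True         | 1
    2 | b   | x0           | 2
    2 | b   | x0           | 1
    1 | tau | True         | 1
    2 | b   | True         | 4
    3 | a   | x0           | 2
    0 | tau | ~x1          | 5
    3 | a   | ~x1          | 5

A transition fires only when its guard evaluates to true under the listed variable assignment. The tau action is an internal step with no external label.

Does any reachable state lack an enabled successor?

Reachable = {0,1,2,3,4,5}
  0: tau→5  [deg 1]
  1: tau→1  [deg 1]
  2: a→2  b→0  b→4  [deg 3]
  3: a→5  [deg 1]
  4: a→1  tau→4  [deg 2]
  5: a→3  tau→2  [deg 2]

Answer: DEADLOCK-FREE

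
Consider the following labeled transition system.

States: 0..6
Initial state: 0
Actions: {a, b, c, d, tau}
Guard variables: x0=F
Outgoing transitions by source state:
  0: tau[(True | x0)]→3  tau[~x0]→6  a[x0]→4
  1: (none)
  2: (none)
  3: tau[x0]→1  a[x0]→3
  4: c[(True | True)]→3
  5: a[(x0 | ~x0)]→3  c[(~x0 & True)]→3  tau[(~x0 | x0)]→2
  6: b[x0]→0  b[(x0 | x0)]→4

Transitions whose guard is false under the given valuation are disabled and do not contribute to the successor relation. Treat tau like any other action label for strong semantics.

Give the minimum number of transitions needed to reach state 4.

Answer: UNREACHABLE

Trace:
BFS to 4:
  depth 0: {0}
  depth 1: {3,6}
4 never appears.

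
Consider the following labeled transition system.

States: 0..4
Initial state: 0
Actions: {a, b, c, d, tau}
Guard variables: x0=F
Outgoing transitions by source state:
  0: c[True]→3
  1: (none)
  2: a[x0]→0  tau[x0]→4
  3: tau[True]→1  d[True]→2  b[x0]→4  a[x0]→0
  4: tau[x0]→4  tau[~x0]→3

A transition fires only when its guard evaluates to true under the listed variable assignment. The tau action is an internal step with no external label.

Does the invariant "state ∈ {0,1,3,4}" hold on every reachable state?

Answer: INVARIANT VIOLATED at state 2

Working:
Safe = {0,1,3,4}
Reachable = {0,1,2,3}
  0: ✓
  1: ✓
  2: ✗ unsafe
  3: ✓
counterexample path to 2: c·d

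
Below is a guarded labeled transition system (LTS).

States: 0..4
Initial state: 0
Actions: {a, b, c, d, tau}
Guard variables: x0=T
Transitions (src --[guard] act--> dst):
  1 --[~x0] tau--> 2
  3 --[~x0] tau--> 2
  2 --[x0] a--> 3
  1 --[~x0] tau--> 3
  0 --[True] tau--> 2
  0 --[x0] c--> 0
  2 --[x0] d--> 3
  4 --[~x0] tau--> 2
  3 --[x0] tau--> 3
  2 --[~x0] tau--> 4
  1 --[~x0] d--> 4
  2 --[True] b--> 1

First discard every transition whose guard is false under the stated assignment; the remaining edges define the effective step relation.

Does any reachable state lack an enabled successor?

Reach set: {0,1,2,3}
  0: c→0  tau→2  [2 exit(s)]
  1: ∅  [no exit]
  2: a→3  b→1  d→3  [3 exit(s)]
  3: tau→3  [1 exit(s)]
Path to 1: tau·b

Answer: DEADLOCK at state 1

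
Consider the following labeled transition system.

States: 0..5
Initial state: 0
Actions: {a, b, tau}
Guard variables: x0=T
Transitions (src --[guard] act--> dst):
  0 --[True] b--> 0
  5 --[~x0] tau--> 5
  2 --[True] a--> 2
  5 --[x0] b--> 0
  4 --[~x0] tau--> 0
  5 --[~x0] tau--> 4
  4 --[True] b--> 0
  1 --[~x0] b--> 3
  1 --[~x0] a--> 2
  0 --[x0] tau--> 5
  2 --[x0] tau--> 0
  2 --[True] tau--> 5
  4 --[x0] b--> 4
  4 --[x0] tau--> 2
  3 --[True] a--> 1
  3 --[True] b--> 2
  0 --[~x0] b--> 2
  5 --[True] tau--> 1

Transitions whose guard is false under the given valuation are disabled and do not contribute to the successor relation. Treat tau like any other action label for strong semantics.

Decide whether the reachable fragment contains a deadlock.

Answer: DEADLOCK at state 1

Trace:
Reach set: {0,1,5}
  0: b→0  tau→5  [2 out]
  1: ∅  [no exit]
  5: b→0  tau→1  [2 out]
Path to 1: tau·tau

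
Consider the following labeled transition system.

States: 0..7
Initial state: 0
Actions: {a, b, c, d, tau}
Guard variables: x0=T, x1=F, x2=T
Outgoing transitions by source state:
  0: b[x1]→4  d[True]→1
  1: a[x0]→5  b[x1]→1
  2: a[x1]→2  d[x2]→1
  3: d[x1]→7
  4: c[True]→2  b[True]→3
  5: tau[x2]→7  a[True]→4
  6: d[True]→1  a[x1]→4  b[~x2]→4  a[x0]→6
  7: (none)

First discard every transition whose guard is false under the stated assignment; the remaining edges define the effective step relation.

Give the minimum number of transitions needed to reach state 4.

BFS to 4:
  L0 = {0}
  L1 = {1}
  L2 = {5}
  L3 = {4,7}
depth(4)=3, e.g. d·a·a

Answer: 3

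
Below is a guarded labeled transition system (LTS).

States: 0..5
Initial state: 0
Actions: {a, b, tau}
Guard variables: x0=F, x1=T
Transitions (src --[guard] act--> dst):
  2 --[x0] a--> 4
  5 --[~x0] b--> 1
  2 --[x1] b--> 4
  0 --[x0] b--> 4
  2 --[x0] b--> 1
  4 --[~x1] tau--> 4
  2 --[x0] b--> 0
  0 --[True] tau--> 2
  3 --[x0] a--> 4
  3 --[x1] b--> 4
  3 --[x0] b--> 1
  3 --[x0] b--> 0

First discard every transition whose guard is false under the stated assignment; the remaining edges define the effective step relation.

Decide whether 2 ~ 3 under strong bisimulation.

Answer: BISIMILAR

Trace:
Compute ~ classes (split until stable):
  round 0: {{0,1,2,3,4,5}}
  round 1: {{0},{1,4},{2,3,5}}
Fixed point at round 2; 3 class(es).
[2]={2,3,5}  [3]={2,3,5}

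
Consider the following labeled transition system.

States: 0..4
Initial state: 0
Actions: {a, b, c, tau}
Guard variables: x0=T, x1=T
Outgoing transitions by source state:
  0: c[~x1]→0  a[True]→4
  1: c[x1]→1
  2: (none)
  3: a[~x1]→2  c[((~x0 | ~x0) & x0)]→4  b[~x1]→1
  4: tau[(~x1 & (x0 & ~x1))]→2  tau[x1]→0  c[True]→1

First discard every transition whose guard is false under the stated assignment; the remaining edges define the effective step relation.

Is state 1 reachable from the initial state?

Guard filter leaves 4 enabled edge(s).
depth 0: {0}
depth 1: {4}  now seen {0,4}
depth 2: {1}  now seen {0,1,4}
Reach set: {0,1,4}
witness 1: a·c

Answer: REACHABLE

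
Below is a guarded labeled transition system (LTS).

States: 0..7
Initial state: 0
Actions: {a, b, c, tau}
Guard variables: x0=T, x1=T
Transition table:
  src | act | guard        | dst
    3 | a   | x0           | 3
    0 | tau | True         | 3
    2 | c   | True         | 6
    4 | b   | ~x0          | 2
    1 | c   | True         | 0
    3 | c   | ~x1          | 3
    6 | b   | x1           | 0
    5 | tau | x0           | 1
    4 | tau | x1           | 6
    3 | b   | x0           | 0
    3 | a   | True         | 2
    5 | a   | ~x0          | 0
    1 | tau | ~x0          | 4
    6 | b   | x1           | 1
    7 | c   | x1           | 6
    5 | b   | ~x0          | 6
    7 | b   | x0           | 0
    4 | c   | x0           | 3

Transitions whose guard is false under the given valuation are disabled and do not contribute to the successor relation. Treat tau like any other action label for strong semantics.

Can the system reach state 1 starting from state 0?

13 transition(s) survive guard evaluation.
L0 = {0}
L1 = {3}  now seen {0,3}
L2 = {2}  now seen {0,2,3}
L3 = {6}  now seen {0,2,3,6}
L4 = {1}  now seen {0,1,2,3,6}
Reachable = {0,1,2,3,6}
trace reaching 1: tau·a·c·b

Answer: REACHABLE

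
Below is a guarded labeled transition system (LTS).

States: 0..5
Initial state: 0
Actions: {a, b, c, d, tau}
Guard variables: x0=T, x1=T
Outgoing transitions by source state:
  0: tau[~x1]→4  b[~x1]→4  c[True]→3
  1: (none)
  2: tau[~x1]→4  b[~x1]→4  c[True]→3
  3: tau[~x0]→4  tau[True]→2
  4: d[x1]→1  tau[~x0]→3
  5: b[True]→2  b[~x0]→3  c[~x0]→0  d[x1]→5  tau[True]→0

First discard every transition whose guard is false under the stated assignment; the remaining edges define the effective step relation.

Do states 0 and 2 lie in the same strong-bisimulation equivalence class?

Answer: BISIMILAR

Trace:
Compute ~ classes (split until stable):
  π0 = {{0,1,2,3,4,5}}
  π1 = {{0,2},{1},{3},{4},{5}}
5 equivalence class(es) (converged in 2)
0∈{0,2}, 2∈{0,2}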